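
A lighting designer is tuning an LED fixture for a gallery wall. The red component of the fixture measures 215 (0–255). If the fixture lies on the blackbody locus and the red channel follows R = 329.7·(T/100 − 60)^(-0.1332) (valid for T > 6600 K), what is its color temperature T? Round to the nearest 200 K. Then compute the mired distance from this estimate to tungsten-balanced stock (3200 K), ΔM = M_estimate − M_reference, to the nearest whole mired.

(t − 60)^(-0.1332) = 215/329.7 = 0.65211.
t − 60 = 0.65211^(1/-0.1332) = 0.65211^(-7.508) = 24.774, so t = 84.774.
T = 100·t = 8477 K → 8400 K to the nearest 200 K.
M_estimate = 10⁶/8400 = 119.05; M_reference = 10⁶/3200 = 312.50.
ΔM = 119.05 − 312.50 = -193.45 → -193 mireds.

-193 mireds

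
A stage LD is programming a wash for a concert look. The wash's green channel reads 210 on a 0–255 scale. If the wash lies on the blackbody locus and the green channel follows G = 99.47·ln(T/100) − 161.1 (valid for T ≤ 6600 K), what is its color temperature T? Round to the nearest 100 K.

4200 K

ln t = (210 + 161.1) / 99.47 = 3.7308.
t = e^3.7308 = 41.711.
T = 100·t = 4171 K → 4200 K to the nearest 100 K.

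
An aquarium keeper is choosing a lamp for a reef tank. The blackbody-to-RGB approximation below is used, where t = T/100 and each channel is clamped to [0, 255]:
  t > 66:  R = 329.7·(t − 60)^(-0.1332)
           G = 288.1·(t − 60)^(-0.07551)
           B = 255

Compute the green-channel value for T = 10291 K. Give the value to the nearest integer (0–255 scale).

t = 10291/100 = 102.91; the t > 66 branch applies.
G = 288.1·(102.91 − 60)^(-0.07551) = 288.1·42.91^(-0.07551) = 288.1·0.75288 = 216.905.
Rounded: 217.

217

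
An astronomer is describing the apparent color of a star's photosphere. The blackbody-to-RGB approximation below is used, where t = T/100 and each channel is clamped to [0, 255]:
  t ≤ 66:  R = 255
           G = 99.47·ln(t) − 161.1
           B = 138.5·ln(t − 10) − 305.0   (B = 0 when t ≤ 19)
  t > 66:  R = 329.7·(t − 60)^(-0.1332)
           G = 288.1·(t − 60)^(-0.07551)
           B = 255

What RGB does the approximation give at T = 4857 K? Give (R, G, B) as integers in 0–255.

(255, 225, 201)

t = 4857/100 = 48.57; the t ≤ 66 branch applies.
R = 255 by definition for t ≤ 66.
G = 99.47·ln 48.57 − 161.1 = 99.47·3.8830 − 161.1 = 225.143.
B = 138.5·ln(48.57 − 10) − 305.0 = 138.5·ln 38.57 − 305.0 = 138.5·3.6525 − 305.0 = 200.868.
Rounded: (255, 225, 201).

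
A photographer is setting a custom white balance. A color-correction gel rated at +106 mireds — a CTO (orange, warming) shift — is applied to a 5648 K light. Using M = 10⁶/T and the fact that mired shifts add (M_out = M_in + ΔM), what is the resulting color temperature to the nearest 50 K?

3550 K

M_in = 10⁶/5648 = 177.05 mireds.
M_out = 177.05 + (+106) = 283.05 mireds.
T_out = 10⁶/283.05 = 3532.9 K → 3550 K.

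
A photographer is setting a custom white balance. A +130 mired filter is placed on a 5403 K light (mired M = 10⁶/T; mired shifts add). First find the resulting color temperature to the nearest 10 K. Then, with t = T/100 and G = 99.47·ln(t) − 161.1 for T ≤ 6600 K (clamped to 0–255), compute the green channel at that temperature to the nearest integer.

M_in = 10⁶/5403 = 185.08; M_out = 185.08 + (+130) = 315.08.
T_out = 10⁶/315.08 = 3173.8 K → 3170 K; t = 31.7.
G = 99.47·ln 31.7 − 161.1 = 99.47·3.4563 − 161.1 = 182.700.
Rounded: 183.

183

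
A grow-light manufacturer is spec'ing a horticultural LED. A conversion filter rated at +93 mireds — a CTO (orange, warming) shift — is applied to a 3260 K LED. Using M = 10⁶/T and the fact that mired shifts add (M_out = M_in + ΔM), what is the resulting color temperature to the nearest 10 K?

M_in = 10⁶/3260 = 306.75 mireds.
M_out = 306.75 + (+93) = 399.75 mireds.
T_out = 10⁶/399.75 = 2501.6 K → 2500 K.

2500 K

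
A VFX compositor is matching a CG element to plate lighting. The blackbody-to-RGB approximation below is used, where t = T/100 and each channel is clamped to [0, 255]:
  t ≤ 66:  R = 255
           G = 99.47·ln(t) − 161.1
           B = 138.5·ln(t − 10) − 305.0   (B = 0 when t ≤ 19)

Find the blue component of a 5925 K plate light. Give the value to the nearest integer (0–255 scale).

235

t = 5925/100 = 59.25; the t ≤ 66 branch applies.
B = 138.5·ln(59.25 − 10) − 305.0 = 138.5·ln 49.25 − 305.0 = 138.5·3.8969 − 305.0 = 234.722.
Rounded: 235.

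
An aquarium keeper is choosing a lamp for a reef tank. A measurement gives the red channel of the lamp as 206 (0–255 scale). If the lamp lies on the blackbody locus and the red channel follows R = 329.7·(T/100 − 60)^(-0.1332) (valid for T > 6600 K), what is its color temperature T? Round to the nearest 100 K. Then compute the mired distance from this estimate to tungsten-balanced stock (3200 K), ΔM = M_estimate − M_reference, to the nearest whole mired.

-206 mireds

(t − 60)^(-0.1332) = 206/329.7 = 0.62481.
t − 60 = 0.62481^(1/-0.1332) = 0.62481^(-7.508) = 34.152, so t = 94.152.
T = 100·t = 9415 K → 9400 K to the nearest 100 K.
M_estimate = 10⁶/9400 = 106.38; M_reference = 10⁶/3200 = 312.50.
ΔM = 106.38 − 312.50 = -206.12 → -206 mireds.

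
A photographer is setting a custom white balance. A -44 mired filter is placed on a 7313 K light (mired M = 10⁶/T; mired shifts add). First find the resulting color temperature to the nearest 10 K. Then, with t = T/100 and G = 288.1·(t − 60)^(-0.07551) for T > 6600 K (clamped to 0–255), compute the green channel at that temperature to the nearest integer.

M_in = 10⁶/7313 = 136.74; M_out = 136.74 + (-44) = 92.74.
T_out = 10⁶/92.74 = 10782.5 K → 10780 K; t = 107.8.
G = 288.1·(107.8 − 60)^(-0.07551) = 288.1·47.8^(-0.07551) = 288.1·0.74677 = 215.144.
Rounded: 215.

215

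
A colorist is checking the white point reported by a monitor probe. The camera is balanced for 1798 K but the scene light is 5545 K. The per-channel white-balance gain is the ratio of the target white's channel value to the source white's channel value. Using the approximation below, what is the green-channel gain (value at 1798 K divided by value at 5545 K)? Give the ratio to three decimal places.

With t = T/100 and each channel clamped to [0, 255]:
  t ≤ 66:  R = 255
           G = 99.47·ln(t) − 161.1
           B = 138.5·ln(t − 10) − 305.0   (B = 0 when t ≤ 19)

0.530

At 5545 K (t = 55.45):
  G = 99.47·ln 55.45 − 161.1 = 99.47·4.0155 − 161.1 = 238.320.
At 1798 K (t = 17.98):
  G = 99.47·ln 17.98 − 161.1 = 99.47·2.8893 − 161.1 = 126.295.
Gain = 126.295 / 238.320 = 0.5299 → 0.530.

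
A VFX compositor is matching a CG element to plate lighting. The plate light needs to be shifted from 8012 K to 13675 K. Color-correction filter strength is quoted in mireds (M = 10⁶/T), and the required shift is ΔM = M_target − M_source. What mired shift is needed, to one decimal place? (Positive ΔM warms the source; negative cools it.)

M_source = 10⁶/8012 = 124.813; M_target = 10⁶/13675 = 73.126.
ΔM = 73.126 − 124.813 = -51.687 → -51.7 mireds, a cooling shift.

-51.7 mireds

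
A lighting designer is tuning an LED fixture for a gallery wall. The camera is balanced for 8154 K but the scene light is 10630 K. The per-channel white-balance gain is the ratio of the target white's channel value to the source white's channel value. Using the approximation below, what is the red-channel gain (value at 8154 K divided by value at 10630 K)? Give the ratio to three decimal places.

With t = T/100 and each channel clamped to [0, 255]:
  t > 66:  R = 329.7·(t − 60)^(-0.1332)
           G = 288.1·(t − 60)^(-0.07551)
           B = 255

1.107

At 10630 K (t = 106.3):
  R = 329.7·(106.3 − 60)^(-0.1332) = 329.7·46.3^(-0.1332) = 329.7·0.59999 = 197.817.
At 8154 K (t = 81.54):
  R = 329.7·(81.54 − 60)^(-0.1332) = 329.7·21.54^(-0.1332) = 329.7·0.66437 = 219.044.
Gain = 219.044 / 197.817 = 1.1073 → 1.107.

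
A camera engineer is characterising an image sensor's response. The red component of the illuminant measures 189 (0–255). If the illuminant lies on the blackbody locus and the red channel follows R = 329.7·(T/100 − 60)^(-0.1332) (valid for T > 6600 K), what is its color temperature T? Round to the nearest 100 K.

(t − 60)^(-0.1332) = 189/329.7 = 0.57325.
t − 60 = 0.57325^(1/-0.1332) = 0.57325^(-7.508) = 65.199, so t = 125.199.
T = 100·t = 12520 K → 12500 K to the nearest 100 K.

12500 K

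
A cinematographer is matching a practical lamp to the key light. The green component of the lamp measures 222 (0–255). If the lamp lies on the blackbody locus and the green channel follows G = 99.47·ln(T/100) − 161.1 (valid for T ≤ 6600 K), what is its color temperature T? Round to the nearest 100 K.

4700 K

ln t = (222 + 161.1) / 99.47 = 3.8514.
t = e^3.8514 = 47.059.
T = 100·t = 4706 K → 4700 K to the nearest 100 K.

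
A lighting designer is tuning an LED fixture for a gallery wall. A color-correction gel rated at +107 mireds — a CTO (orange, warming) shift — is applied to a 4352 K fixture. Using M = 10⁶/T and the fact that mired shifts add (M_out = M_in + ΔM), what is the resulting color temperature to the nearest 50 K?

M_in = 10⁶/4352 = 229.78 mireds.
M_out = 229.78 + (+107) = 336.78 mireds.
T_out = 10⁶/336.78 = 2969.3 K → 2950 K.

2950 K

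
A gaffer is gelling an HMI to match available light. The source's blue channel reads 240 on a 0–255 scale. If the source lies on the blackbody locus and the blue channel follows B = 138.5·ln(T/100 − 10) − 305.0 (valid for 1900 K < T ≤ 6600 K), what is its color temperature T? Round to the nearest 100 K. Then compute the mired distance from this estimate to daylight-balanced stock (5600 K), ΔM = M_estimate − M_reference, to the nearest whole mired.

-15 mireds

ln(t − 10) = (240 + 305.0) / 138.5 = 3.9350.
t − 10 = e^3.9350 = 51.163, so t = 61.163.
T = 100·t = 6116 K → 6100 K to the nearest 100 K.
M_estimate = 10⁶/6100 = 163.93; M_reference = 10⁶/5600 = 178.57.
ΔM = 163.93 − 178.57 = -14.64 → -15 mireds.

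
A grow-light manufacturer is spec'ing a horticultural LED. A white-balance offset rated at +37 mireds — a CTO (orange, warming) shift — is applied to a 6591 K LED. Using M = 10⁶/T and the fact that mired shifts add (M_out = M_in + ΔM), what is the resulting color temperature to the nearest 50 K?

5300 K

M_in = 10⁶/6591 = 151.72 mireds.
M_out = 151.72 + (+37) = 188.72 mireds.
T_out = 10⁶/188.72 = 5298.8 K → 5300 K.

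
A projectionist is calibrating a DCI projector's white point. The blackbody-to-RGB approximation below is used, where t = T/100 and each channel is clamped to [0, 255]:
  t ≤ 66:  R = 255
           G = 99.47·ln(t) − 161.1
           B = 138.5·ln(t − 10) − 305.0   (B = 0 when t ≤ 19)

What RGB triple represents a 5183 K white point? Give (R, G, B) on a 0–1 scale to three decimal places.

(1.000, 0.908, 0.832)

t = 5183/100 = 51.83; the t ≤ 66 branch applies.
R = 255 by definition for t ≤ 66.
G = 99.47·ln 51.83 − 161.1 = 99.47·3.9480 − 161.1 = 231.604.
B = 138.5·ln(51.83 − 10) − 305.0 = 138.5·ln 41.83 − 305.0 = 138.5·3.7336 − 305.0 = 212.106.
Dividing each by 255: (1.0000, 0.9083, 0.8318) → (1.000, 0.908, 0.832).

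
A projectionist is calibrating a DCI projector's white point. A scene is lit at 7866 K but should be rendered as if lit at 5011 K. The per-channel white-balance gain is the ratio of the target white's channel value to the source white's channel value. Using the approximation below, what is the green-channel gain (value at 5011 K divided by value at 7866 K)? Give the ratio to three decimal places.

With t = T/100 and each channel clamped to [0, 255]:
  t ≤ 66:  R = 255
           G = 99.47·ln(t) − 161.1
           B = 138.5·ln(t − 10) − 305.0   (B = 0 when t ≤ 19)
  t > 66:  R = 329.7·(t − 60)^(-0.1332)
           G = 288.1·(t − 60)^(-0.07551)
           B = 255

At 7866 K (t = 78.66):
  G = 288.1·(78.66 − 60)^(-0.07551) = 288.1·18.66^(-0.07551) = 288.1·0.80174 = 230.981.
At 5011 K (t = 50.11):
  G = 99.47·ln 50.11 − 161.1 = 99.47·3.9142 − 161.1 = 228.248.
Gain = 228.248 / 230.981 = 0.9882 → 0.988.

0.988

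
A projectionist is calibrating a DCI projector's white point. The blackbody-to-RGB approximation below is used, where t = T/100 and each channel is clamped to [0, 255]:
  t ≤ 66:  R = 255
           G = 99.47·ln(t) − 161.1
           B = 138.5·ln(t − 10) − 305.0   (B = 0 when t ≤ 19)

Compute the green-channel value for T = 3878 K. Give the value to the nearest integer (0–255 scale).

203

t = 3878/100 = 38.78; the t ≤ 66 branch applies.
G = 99.47·ln 38.78 − 161.1 = 99.47·3.6579 − 161.1 = 202.752.
Rounded: 203.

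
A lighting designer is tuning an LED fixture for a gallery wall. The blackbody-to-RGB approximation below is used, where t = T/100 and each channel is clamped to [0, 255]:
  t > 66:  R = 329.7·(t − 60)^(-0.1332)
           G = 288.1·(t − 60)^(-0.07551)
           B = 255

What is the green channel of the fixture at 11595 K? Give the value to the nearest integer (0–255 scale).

213

t = 11595/100 = 115.95; the t > 66 branch applies.
G = 288.1·(115.95 − 60)^(-0.07551) = 288.1·55.95^(-0.07551) = 288.1·0.73794 = 212.602.
Rounded: 213.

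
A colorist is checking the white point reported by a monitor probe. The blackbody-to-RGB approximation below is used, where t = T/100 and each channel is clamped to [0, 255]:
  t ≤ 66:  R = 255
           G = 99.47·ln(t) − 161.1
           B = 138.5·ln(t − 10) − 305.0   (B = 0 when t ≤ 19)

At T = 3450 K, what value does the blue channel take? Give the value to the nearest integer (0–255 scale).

t = 3450/100 = 34.5; the t ≤ 66 branch applies.
B = 138.5·ln(34.5 − 10) − 305.0 = 138.5·ln 24.5 − 305.0 = 138.5·3.1987 − 305.0 = 138.016.
Rounded: 138.

138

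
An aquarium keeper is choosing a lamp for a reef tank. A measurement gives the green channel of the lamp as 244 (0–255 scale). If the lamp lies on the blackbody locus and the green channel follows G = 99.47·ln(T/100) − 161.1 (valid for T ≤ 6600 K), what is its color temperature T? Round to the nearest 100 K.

ln t = (244 + 161.1) / 99.47 = 4.0726.
t = e^4.0726 = 58.709.
T = 100·t = 5871 K → 5900 K to the nearest 100 K.

5900 K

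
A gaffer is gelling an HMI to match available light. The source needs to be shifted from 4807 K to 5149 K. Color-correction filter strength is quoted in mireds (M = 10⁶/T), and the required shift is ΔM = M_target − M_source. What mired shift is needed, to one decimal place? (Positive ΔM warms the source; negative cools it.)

-13.8 mireds

M_source = 10⁶/4807 = 208.030; M_target = 10⁶/5149 = 194.212.
ΔM = 194.212 − 208.030 = -13.817 → -13.8 mireds, a cooling shift.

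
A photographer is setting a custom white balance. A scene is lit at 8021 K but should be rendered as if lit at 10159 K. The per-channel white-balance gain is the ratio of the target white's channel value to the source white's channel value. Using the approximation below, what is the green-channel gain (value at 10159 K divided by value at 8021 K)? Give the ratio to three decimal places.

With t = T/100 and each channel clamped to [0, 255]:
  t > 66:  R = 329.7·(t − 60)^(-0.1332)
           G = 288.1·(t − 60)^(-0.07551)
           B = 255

At 8021 K (t = 80.21):
  G = 288.1·(80.21 − 60)^(-0.07551) = 288.1·20.21^(-0.07551) = 288.1·0.79692 = 229.594.
At 10159 K (t = 101.59):
  G = 288.1·(101.59 − 60)^(-0.07551) = 288.1·41.59^(-0.07551) = 288.1·0.75466 = 217.417.
Gain = 217.417 / 229.594 = 0.9470 → 0.947.

0.947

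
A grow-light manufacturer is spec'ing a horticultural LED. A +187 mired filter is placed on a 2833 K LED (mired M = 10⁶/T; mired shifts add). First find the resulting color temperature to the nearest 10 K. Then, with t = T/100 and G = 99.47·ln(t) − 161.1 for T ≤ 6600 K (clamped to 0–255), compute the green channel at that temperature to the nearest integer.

129

M_in = 10⁶/2833 = 352.98; M_out = 352.98 + (+187) = 539.98.
T_out = 10⁶/539.98 = 1851.9 K → 1850 K; t = 18.5.
G = 99.47·ln 18.5 − 161.1 = 99.47·2.9178 − 161.1 = 129.131.
Rounded: 129.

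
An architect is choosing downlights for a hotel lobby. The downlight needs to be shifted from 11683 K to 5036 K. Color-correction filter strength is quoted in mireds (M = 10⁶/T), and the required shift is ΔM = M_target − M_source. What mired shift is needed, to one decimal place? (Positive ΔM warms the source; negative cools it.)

M_source = 10⁶/11683 = 85.594; M_target = 10⁶/5036 = 198.570.
ΔM = 198.570 − 85.594 = 112.976 → +113.0 mireds, a warming shift.

+113.0 mireds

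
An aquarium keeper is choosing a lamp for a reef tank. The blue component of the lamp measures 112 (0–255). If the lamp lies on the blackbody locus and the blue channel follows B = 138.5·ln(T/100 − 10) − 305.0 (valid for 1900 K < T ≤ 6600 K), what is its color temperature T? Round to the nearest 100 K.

ln(t − 10) = (112 + 305.0) / 138.5 = 3.0108.
t − 10 = e^3.0108 = 20.304, so t = 30.304.
T = 100·t = 3030 K → 3000 K to the nearest 100 K.

3000 K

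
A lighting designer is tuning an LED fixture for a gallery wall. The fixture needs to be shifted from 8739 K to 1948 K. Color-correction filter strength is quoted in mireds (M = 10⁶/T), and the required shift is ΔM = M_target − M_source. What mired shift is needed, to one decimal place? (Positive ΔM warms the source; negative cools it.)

+398.9 mireds

M_source = 10⁶/8739 = 114.430; M_target = 10⁶/1948 = 513.347.
ΔM = 513.347 − 114.430 = 398.917 → +398.9 mireds, a warming shift.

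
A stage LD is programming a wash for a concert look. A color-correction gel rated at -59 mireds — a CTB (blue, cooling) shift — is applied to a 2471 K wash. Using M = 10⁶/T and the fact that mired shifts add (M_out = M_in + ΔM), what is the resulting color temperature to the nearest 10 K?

2890 K

M_in = 10⁶/2471 = 404.69 mireds.
M_out = 404.69 + (-59) = 345.69 mireds.
T_out = 10⁶/345.69 = 2892.7 K → 2890 K.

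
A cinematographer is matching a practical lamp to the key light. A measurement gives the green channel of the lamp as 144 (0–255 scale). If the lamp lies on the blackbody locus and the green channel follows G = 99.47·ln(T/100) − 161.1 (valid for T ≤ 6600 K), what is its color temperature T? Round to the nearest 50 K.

2150 K

ln t = (144 + 161.1) / 99.47 = 3.0673.
t = e^3.0673 = 21.483.
T = 100·t = 2148 K → 2150 K to the nearest 50 K.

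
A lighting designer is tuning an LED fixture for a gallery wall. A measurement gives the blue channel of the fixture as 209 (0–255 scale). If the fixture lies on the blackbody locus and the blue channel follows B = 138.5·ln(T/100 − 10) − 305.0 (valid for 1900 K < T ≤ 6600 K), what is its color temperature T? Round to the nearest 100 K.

5100 K

ln(t − 10) = (209 + 305.0) / 138.5 = 3.7112.
t − 10 = e^3.7112 = 40.903, so t = 50.903.
T = 100·t = 5090 K → 5100 K to the nearest 100 K.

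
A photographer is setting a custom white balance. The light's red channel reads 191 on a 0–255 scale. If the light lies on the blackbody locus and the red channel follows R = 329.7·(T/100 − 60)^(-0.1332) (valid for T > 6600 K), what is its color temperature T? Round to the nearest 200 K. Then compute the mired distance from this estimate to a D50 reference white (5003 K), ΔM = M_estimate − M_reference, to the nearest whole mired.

(t − 60)^(-0.1332) = 191/329.7 = 0.57931.
t − 60 = 0.57931^(1/-0.1332) = 0.57931^(-7.508) = 60.245, so t = 120.245.
T = 100·t = 12025 K → 12000 K to the nearest 200 K.
M_estimate = 10⁶/12000 = 83.33; M_reference = 10⁶/5003 = 199.88.
ΔM = 83.33 − 199.88 = -116.55 → -117 mireds.

-117 mireds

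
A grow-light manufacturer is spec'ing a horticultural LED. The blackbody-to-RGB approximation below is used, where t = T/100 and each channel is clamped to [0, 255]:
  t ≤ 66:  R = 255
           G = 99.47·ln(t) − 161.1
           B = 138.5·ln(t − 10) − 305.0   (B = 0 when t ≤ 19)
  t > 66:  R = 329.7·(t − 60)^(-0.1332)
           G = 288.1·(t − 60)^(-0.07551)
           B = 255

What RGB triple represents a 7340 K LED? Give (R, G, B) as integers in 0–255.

t = 7340/100 = 73.4; the t > 66 branch applies.
R = 329.7·(73.4 − 60)^(-0.1332) = 329.7·13.4^(-0.1332) = 329.7·0.70773 = 233.340.
G = 288.1·(73.4 − 60)^(-0.07551) = 288.1·13.4^(-0.07551) = 288.1·0.82204 = 236.829.
B = 255 by definition for t > 66.
Rounded: (233, 237, 255).

(233, 237, 255)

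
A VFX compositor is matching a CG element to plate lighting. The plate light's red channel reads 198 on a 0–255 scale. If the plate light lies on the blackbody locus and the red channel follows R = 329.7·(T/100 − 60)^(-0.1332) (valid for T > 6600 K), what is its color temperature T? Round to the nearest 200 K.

(t − 60)^(-0.1332) = 198/329.7 = 0.60055.
t − 60 = 0.60055^(1/-0.1332) = 0.60055^(-7.508) = 45.980, so t = 105.980.
T = 100·t = 10598 K → 10600 K to the nearest 200 K.

10600 K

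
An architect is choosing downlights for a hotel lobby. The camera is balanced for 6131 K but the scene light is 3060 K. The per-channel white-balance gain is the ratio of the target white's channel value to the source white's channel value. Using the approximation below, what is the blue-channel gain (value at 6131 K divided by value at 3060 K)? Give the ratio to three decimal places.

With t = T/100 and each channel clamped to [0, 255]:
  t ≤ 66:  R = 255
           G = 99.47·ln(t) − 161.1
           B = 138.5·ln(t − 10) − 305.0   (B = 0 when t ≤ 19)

At 3060 K (t = 30.6):
  B = 138.5·ln(30.6 − 10) − 305.0 = 138.5·ln 20.6 − 305.0 = 138.5·3.0253 − 305.0 = 114.003.
At 6131 K (t = 61.31):
  B = 138.5·ln(61.31 − 10) − 305.0 = 138.5·ln 51.31 − 305.0 = 138.5·3.9379 − 305.0 = 240.397.
Gain = 240.397 / 114.003 = 2.1087 → 2.109.

2.109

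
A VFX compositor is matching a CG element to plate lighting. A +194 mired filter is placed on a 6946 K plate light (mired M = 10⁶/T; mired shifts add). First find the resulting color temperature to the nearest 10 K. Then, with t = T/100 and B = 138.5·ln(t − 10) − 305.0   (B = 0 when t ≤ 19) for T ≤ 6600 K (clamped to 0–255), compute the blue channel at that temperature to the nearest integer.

107

M_in = 10⁶/6946 = 143.97; M_out = 143.97 + (+194) = 337.97.
T_out = 10⁶/337.97 = 2958.9 K → 2960 K; t = 29.6.
B = 138.5·ln(29.6 − 10) − 305.0 = 138.5·ln 19.6 − 305.0 = 138.5·2.9755 − 305.0 = 107.111.
Rounded: 107.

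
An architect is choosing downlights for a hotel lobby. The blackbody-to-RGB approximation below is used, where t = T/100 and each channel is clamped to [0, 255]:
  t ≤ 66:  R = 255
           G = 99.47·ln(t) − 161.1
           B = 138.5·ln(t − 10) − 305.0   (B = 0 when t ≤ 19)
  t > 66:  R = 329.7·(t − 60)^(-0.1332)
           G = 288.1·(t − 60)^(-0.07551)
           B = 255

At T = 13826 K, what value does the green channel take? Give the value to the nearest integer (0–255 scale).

t = 13826/100 = 138.26; the t > 66 branch applies.
G = 288.1·(138.26 − 60)^(-0.07551) = 288.1·78.26^(-0.07551) = 288.1·0.71948 = 207.282.
Rounded: 207.

207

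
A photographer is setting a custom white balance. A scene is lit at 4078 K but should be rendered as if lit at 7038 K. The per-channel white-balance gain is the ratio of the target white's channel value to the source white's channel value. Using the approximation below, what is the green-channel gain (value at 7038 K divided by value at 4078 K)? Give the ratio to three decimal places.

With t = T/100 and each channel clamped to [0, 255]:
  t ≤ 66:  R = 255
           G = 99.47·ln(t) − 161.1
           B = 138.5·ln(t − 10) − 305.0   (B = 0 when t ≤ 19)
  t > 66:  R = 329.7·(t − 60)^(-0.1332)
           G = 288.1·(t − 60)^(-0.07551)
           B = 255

At 4078 K (t = 40.78):
  G = 99.47·ln 40.78 − 161.1 = 99.47·3.7082 − 161.1 = 207.754.
At 7038 K (t = 70.38):
  G = 288.1·(70.38 − 60)^(-0.07551) = 288.1·10.38^(-0.07551) = 288.1·0.83804 = 241.441.
Gain = 241.441 / 207.754 = 1.1621 → 1.162.

1.162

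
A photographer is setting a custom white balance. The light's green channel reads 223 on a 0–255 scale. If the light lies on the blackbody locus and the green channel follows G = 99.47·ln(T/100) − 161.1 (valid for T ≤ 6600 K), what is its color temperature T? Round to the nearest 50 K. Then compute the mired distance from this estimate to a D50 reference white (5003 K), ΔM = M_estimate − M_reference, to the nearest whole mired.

ln t = (223 + 161.1) / 99.47 = 3.8615.
t = e^3.8615 = 47.535.
T = 100·t = 4753 K → 4750 K to the nearest 50 K.
M_estimate = 10⁶/4750 = 210.53; M_reference = 10⁶/5003 = 199.88.
ΔM = 210.53 − 199.88 = 10.65 → +11 mireds.

+11 mireds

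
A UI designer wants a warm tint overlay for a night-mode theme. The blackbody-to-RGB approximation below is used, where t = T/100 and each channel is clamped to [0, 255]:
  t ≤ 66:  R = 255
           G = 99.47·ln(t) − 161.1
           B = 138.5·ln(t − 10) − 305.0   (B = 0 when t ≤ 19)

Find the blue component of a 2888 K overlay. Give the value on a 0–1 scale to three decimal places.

0.400

t = 2888/100 = 28.88; the t ≤ 66 branch applies.
B = 138.5·ln(28.88 − 10) − 305.0 = 138.5·ln 18.88 − 305.0 = 138.5·2.9381 − 305.0 = 101.927.
On a 0–1 scale: 101.927/255 = 0.3997 → 0.400.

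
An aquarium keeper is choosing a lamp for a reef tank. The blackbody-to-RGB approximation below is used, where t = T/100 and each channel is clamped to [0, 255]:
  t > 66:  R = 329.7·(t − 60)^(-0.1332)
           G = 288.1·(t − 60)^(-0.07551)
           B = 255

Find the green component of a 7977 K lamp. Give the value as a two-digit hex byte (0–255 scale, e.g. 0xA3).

0xE6

t = 7977/100 = 79.77; the t > 66 branch applies.
G = 288.1·(79.77 − 60)^(-0.07551) = 288.1·19.77^(-0.07551) = 288.1·0.79825 = 229.976.
Rounded: 230; in hex, 0xE6.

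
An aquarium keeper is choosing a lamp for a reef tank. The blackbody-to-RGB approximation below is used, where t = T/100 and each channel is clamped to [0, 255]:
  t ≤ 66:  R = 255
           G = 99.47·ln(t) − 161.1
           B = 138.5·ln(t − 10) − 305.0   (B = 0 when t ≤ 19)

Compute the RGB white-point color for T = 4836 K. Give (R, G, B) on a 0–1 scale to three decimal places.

(1.000, 0.881, 0.785)

t = 4836/100 = 48.36; the t ≤ 66 branch applies.
R = 255 by definition for t ≤ 66.
G = 99.47·ln 48.36 − 161.1 = 99.47·3.8787 − 161.1 = 224.712.
B = 138.5·ln(48.36 − 10) − 305.0 = 138.5·ln 38.36 − 305.0 = 138.5·3.6470 − 305.0 = 200.112.
Dividing each by 255: (1.0000, 0.8812, 0.7848) → (1.000, 0.881, 0.785).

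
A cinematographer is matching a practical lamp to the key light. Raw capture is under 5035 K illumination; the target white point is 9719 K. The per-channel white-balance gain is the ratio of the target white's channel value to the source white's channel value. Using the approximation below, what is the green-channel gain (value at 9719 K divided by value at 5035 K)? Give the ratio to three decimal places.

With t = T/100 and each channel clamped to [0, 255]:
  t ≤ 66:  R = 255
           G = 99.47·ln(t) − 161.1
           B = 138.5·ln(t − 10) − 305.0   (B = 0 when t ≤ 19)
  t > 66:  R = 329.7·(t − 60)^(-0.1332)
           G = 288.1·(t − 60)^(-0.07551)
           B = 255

At 5035 K (t = 50.35):
  G = 99.47·ln 50.35 − 161.1 = 99.47·3.9190 − 161.1 = 228.723.
At 9719 K (t = 97.19):
  G = 288.1·(97.19 − 60)^(-0.07551) = 288.1·37.19^(-0.07551) = 288.1·0.76106 = 219.260.
Gain = 219.260 / 228.723 = 0.9586 → 0.959.

0.959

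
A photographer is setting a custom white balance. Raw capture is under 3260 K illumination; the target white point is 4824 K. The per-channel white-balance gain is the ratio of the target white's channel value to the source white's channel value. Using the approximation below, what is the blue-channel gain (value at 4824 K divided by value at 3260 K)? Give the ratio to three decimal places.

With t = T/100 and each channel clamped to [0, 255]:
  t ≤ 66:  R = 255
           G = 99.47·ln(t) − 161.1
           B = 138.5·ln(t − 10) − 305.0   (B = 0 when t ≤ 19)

1.574

At 3260 K (t = 32.6):
  B = 138.5·ln(32.6 − 10) − 305.0 = 138.5·ln 22.6 − 305.0 = 138.5·3.1179 − 305.0 = 126.836.
At 4824 K (t = 48.24):
  B = 138.5·ln(48.24 − 10) − 305.0 = 138.5·ln 38.24 − 305.0 = 138.5·3.6439 − 305.0 = 199.678.
Gain = 199.678 / 126.836 = 1.5743 → 1.574.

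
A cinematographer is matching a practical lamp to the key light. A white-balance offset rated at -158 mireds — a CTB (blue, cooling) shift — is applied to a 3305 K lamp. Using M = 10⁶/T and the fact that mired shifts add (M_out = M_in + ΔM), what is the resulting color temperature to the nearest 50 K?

M_in = 10⁶/3305 = 302.57 mireds.
M_out = 302.57 + (-158) = 144.57 mireds.
T_out = 10⁶/144.57 = 6917.0 K → 6900 K.

6900 K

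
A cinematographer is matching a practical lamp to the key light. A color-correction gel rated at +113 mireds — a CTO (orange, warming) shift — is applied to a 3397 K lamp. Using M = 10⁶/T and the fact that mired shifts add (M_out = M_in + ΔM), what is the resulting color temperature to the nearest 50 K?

2450 K

M_in = 10⁶/3397 = 294.38 mireds.
M_out = 294.38 + (+113) = 407.38 mireds.
T_out = 10⁶/407.38 = 2454.7 K → 2450 K.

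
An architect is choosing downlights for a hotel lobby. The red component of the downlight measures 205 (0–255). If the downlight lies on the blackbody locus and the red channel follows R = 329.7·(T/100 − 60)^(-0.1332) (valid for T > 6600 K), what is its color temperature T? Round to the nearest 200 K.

9600 K

(t − 60)^(-0.1332) = 205/329.7 = 0.62178.
t − 60 = 0.62178^(1/-0.1332) = 0.62178^(-7.508) = 35.423, so t = 95.423.
T = 100·t = 9542 K → 9600 K to the nearest 200 K.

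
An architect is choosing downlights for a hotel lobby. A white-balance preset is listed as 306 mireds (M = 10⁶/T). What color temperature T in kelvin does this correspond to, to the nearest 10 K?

3270 K

T = 10⁶ / 306 = 3267.97 K → 3270 K.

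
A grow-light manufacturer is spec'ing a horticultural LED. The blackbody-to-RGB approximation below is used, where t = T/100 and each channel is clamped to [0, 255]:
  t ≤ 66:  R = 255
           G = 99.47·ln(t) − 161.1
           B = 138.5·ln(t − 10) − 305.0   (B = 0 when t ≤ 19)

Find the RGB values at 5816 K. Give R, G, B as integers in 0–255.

R=255, G=243, B=232

t = 5816/100 = 58.16; the t ≤ 66 branch applies.
R = 255 by definition for t ≤ 66.
G = 99.47·ln 58.16 − 161.1 = 99.47·4.0632 − 161.1 = 243.066.
B = 138.5·ln(58.16 − 10) − 305.0 = 138.5·ln 48.16 − 305.0 = 138.5·3.8745 − 305.0 = 231.622.
Rounded: (255, 243, 232).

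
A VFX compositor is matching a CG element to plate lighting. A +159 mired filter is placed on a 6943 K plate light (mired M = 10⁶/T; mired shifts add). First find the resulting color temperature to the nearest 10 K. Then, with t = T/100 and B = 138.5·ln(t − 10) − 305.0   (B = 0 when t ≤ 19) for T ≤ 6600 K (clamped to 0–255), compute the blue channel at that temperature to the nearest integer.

129

M_in = 10⁶/6943 = 144.03; M_out = 144.03 + (+159) = 303.03.
T_out = 10⁶/303.03 = 3300.0 K → 3300 K; t = 33.
B = 138.5·ln(33 − 10) − 305.0 = 138.5·ln 23 − 305.0 = 138.5·3.1355 − 305.0 = 129.266.
Rounded: 129.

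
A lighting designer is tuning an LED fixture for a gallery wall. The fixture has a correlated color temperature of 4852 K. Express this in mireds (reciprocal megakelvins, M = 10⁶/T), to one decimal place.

M = 10⁶ / 4852 = 206.101 → 206.1 mireds.

206.1 mireds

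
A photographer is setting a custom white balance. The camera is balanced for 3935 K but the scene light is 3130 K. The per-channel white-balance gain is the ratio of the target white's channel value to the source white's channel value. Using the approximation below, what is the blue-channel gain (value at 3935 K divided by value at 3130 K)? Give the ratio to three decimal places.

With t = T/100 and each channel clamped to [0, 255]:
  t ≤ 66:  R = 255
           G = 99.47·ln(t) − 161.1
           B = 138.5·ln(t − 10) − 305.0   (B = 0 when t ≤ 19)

1.374

At 3130 K (t = 31.3):
  B = 138.5·ln(31.3 − 10) − 305.0 = 138.5·ln 21.3 − 305.0 = 138.5·3.0587 − 305.0 = 118.631.
At 3935 K (t = 39.35):
  B = 138.5·ln(39.35 − 10) − 305.0 = 138.5·ln 29.35 − 305.0 = 138.5·3.3793 − 305.0 = 163.032.
Gain = 163.032 / 118.631 = 1.3743 → 1.374.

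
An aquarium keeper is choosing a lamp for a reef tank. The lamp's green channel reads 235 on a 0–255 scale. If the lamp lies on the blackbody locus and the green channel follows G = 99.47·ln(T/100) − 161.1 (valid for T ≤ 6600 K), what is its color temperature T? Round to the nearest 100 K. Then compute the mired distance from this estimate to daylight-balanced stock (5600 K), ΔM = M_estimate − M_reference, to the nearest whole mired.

+7 mireds

ln t = (235 + 161.1) / 99.47 = 3.9821.
t = e^3.9821 = 53.630.
T = 100·t = 5363 K → 5400 K to the nearest 100 K.
M_estimate = 10⁶/5400 = 185.19; M_reference = 10⁶/5600 = 178.57.
ΔM = 185.19 − 178.57 = 6.61 → +7 mireds.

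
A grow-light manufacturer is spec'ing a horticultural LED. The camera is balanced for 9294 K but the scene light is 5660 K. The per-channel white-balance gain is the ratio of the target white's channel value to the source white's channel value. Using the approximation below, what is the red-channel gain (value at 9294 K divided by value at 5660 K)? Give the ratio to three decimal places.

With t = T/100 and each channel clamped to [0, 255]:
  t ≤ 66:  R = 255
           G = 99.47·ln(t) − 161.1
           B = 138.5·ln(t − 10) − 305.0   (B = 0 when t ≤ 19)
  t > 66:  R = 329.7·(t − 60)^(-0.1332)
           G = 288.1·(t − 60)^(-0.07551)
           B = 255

At 5660 K (t = 56.6):
  R = 255 by definition for t ≤ 66.
At 9294 K (t = 92.94):
  R = 329.7·(92.94 − 60)^(-0.1332) = 329.7·32.94^(-0.1332) = 329.7·0.62783 = 206.994.
Gain = 206.994 / 255.000 = 0.8117 → 0.812.

0.812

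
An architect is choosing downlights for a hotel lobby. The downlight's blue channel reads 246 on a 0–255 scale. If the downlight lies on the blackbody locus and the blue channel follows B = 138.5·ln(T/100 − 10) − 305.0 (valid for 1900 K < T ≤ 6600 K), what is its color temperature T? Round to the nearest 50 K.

6350 K

ln(t − 10) = (246 + 305.0) / 138.5 = 3.9783.
t − 10 = e^3.9783 = 53.428, so t = 63.428.
T = 100·t = 6343 K → 6350 K to the nearest 50 K.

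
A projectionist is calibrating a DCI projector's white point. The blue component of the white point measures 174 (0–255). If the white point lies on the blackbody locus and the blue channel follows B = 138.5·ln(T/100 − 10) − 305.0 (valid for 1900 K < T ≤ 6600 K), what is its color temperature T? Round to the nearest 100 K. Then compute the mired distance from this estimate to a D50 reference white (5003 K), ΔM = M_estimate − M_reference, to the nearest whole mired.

ln(t − 10) = (174 + 305.0) / 138.5 = 3.4585.
t − 10 = e^3.4585 = 31.769, so t = 41.769.
T = 100·t = 4177 K → 4200 K to the nearest 100 K.
M_estimate = 10⁶/4200 = 238.10; M_reference = 10⁶/5003 = 199.88.
ΔM = 238.10 − 199.88 = 38.22 → +38 mireds.

+38 mireds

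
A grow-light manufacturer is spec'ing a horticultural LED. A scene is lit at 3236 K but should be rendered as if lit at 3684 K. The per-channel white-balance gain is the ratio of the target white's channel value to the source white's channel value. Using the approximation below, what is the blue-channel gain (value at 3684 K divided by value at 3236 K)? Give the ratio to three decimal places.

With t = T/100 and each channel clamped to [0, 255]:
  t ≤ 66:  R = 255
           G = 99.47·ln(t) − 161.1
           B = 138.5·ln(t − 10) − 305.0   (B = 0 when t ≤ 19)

1.202

At 3236 K (t = 32.36):
  B = 138.5·ln(32.36 − 10) − 305.0 = 138.5·ln 22.36 − 305.0 = 138.5·3.1073 − 305.0 = 125.357.
At 3684 K (t = 36.84):
  B = 138.5·ln(36.84 − 10) − 305.0 = 138.5·ln 26.84 − 305.0 = 138.5·3.2899 − 305.0 = 150.650.
Gain = 150.650 / 125.357 = 1.2018 → 1.202.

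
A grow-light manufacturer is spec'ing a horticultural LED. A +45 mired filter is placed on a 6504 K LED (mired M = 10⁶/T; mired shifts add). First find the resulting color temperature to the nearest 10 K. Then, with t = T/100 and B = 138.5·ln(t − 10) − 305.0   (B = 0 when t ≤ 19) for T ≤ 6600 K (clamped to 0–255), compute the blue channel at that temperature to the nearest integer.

207

M_in = 10⁶/6504 = 153.75; M_out = 153.75 + (+45) = 198.75.
T_out = 10⁶/198.75 = 5031.4 K → 5030 K; t = 50.3.
B = 138.5·ln(50.3 − 10) − 305.0 = 138.5·ln 40.3 − 305.0 = 138.5·3.6964 − 305.0 = 206.945.
Rounded: 207.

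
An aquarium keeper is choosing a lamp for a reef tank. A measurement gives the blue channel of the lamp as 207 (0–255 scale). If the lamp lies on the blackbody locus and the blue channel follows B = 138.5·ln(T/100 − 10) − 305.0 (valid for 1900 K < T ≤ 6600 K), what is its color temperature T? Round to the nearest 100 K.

ln(t − 10) = (207 + 305.0) / 138.5 = 3.6968.
t − 10 = e^3.6968 = 40.316, so t = 50.316.
T = 100·t = 5032 K → 5000 K to the nearest 100 K.

5000 K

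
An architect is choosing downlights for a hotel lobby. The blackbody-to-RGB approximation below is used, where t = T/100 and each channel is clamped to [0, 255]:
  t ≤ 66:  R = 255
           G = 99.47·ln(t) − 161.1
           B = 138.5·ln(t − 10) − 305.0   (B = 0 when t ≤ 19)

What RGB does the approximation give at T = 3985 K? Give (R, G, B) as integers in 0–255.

t = 3985/100 = 39.85; the t ≤ 66 branch applies.
R = 255 by definition for t ≤ 66.
G = 99.47·ln 39.85 − 161.1 = 99.47·3.6851 − 161.1 = 205.459.
B = 138.5·ln(39.85 − 10) − 305.0 = 138.5·ln 29.85 − 305.0 = 138.5·3.3962 − 305.0 = 165.372.
Rounded: (255, 205, 165).

(255, 205, 165)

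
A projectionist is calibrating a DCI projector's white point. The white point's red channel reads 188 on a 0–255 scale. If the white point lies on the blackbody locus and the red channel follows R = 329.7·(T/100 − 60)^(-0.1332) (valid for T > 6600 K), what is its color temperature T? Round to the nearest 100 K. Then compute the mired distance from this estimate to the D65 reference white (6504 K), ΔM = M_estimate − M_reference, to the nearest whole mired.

(t − 60)^(-0.1332) = 188/329.7 = 0.57022.
t − 60 = 0.57022^(1/-0.1332) = 0.57022^(-7.508) = 67.848, so t = 127.848.
T = 100·t = 12785 K → 12800 K to the nearest 100 K.
M_estimate = 10⁶/12800 = 78.12; M_reference = 10⁶/6504 = 153.75.
ΔM = 78.12 − 153.75 = -75.63 → -76 mireds.

-76 mireds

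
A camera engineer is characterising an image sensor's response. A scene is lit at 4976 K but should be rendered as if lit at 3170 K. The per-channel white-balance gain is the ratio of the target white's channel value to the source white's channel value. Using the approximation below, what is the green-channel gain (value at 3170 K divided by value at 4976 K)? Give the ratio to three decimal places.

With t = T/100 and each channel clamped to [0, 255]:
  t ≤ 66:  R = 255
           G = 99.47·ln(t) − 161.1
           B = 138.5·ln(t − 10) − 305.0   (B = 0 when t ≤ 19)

At 4976 K (t = 49.76):
  G = 99.47·ln 49.76 − 161.1 = 99.47·3.9072 − 161.1 = 227.550.
At 3170 K (t = 31.7):
  G = 99.47·ln 31.7 − 161.1 = 99.47·3.4563 − 161.1 = 182.700.
Gain = 182.700 / 227.550 = 0.8029 → 0.803.

0.803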